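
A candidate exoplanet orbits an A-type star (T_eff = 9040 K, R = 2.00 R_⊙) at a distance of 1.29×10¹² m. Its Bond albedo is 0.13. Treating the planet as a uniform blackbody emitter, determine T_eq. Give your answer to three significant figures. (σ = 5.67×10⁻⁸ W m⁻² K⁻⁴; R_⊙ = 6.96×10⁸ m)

R_⋆ = 2.00 × 6.96×10⁸ = 1.39×10⁹ m.
L = 4πR_⋆²σT_⋆⁴ = 4π(1.39×10⁹)² × 5.67×10⁻⁸ × (9040)⁴ = 9.22×10²⁷ W.
S = L/(4πd²) = 441 W m⁻².
Energy balance: absorbed = emitted ⇒ πR²·S(1−A) = 4πR²·σT_eq⁴, so T_eq⁴ = S(1−A)/(4σ).
T_eq = [441 × 0.87 / (4 × 5.67×10⁻⁸)]^(1/4) = (1.69×10⁹)^(1/4) = 203 K.

T_eq ≈ 203 K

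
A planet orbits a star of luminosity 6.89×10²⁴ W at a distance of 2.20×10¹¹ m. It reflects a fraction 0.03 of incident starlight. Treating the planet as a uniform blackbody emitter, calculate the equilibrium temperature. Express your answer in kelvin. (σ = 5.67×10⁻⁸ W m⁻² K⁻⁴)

Flux: S = L/(4πd²) = 6.89×10²⁴/(4π×(2.20×10¹¹)²) = 11.3 W m⁻².
Energy balance: absorbed = emitted ⇒ πR²·S(1−A) = 4πR²·σT_eq⁴, so T_eq⁴ = S(1−A)/(4σ).
T_eq = [11.3 × 0.97 / (4 × 5.67×10⁻⁸)]^(1/4) = (4.84×10⁷)^(1/4) = 83.4 K.

T_eq ≈ 83.4 K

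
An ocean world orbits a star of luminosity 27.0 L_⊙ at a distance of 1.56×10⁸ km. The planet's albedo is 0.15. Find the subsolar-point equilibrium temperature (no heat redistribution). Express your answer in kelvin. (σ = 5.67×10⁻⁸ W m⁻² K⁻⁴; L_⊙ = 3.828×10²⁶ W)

T_ss ≈ 844 K

d = 1.56×10⁸ km = 1.56×10¹¹ m.
L = 27.0 × 3.828×10²⁶ = 1.03×10²⁸ W.
Flux: S = L/(4πd²) = 1.03×10²⁸/(4π×(1.56×10¹¹)²) = 3.38×10⁴ W m⁻².
At the subsolar point the surface absorbs S(1−A) and emits σT⁴ per unit area — no factor of 4, since only the local patch is in balance.
T = [3.38×10⁴ × 0.85 / 5.67×10⁻⁸]^(1/4) = (5.07×10¹¹)^(1/4) = 844 K.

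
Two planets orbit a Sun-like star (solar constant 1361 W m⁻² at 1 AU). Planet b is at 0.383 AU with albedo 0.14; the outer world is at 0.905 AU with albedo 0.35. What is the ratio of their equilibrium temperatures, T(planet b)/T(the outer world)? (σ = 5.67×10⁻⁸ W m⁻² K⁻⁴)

T₁/T₂ ≈ 1.649

T_eq = [S₀(1−A)/(4σd²)]^(1/4), so T ∝ (1−A)^(1/4) / √d.
T₁ = [1361×0.86/(4×5.67×10⁻⁸×0.383²)]^(1/4) = 433.09 K.
T₂ = [1361×0.65/(4×5.67×10⁻⁸×0.905²)]^(1/4) = 262.70 K.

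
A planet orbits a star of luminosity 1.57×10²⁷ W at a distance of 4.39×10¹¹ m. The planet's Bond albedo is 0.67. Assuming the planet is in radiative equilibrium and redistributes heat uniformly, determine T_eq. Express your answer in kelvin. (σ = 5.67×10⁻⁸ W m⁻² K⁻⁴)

Flux: S = L/(4πd²) = 1.57×10²⁷/(4π×(4.39×10¹¹)²) = 648 W m⁻².
Energy balance: absorbed = emitted ⇒ πR²·S(1−A) = 4πR²·σT_eq⁴, so T_eq⁴ = S(1−A)/(4σ).
T_eq = [648 × 0.33 / (4 × 5.67×10⁻⁸)]^(1/4) = (9.43×10⁸)^(1/4) = 175 K.

T_eq ≈ 175 K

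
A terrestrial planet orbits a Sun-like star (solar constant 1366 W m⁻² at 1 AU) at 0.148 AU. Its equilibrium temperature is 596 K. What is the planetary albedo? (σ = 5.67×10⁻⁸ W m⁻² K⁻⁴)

A ≈ 0.54

Flux at 0.148 AU: S = 1366/0.148² = 6.24×10⁴ W m⁻².
From T_eq⁴ = S(1−A)/(4σ): 1−A = 4σT_eq⁴/S.
1−A = 4 × 5.67×10⁻⁸ × (596)⁴ / 6.24×10⁴ = 0.459.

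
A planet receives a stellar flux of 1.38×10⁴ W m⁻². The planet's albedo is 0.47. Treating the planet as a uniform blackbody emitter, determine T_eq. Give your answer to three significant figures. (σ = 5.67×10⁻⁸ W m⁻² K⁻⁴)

T_eq ≈ 424 K

Energy balance: absorbed = emitted ⇒ πR²·S(1−A) = 4πR²·σT_eq⁴, so T_eq⁴ = S(1−A)/(4σ).
T_eq = [1.38×10⁴ × 0.53 / (4 × 5.67×10⁻⁸)]^(1/4) = (3.22×10¹⁰)^(1/4) = 424 K.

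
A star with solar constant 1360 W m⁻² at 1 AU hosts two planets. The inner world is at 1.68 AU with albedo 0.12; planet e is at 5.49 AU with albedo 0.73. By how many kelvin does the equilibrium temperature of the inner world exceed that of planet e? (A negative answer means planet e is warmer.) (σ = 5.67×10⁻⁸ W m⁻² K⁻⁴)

T_eq = [S₀(1−A)/(4σd²)]^(1/4), so T ∝ (1−A)^(1/4) / √d.
T₁ = [1360×0.88/(4×5.67×10⁻⁸×1.68²)]^(1/4) = 207.94 K.
T₂ = [1360×0.27/(4×5.67×10⁻⁸×5.49²)]^(1/4) = 85.61 K.

ΔT ≈ 122.3 K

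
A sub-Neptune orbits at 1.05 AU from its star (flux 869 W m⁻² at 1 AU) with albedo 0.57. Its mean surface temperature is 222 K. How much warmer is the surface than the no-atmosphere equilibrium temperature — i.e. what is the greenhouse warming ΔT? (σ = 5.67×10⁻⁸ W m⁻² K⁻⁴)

ΔT ≈ 25.4 K

S = 869/1.05² = 788.2 W m⁻².
T_eq = [S(1−A)/(4σ)]^(1/4) = [788.2×0.43/(4×5.67×10⁻⁸)]^(1/4) = 196.6 K.
ΔT = T_surf − T_eq = 222 − 196.6.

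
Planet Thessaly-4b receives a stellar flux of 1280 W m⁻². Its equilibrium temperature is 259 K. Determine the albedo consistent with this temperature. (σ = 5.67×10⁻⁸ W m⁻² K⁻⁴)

A ≈ 0.20

From T_eq⁴ = S(1−A)/(4σ): 1−A = 4σT_eq⁴/S.
1−A = 4 × 5.67×10⁻⁸ × (259)⁴ / 1280 = 0.797.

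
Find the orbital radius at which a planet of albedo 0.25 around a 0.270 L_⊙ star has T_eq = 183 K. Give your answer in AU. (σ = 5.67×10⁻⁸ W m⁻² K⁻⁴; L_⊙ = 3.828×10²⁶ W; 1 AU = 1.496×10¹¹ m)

L = 0.270 × 3.828×10²⁶ = 1.03×10²⁶ W.
From T_eq⁴ = L(1−A)/(16πσd²): d = √[L(1−A)/(16πσT_eq⁴)].
d = √[1.03×10²⁶ × 0.75 / (16π × 5.67×10⁻⁸ × (183)⁴)] = 1.56×10¹¹ m = 1.04 AU.

d ≈ 1.04 AU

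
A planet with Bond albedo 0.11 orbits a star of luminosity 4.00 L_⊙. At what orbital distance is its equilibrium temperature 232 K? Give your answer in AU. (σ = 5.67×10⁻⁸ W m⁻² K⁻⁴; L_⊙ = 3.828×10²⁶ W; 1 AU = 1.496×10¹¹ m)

d ≈ 2.72 AU

L = 4.00 × 3.828×10²⁶ = 1.53×10²⁷ W.
From T_eq⁴ = L(1−A)/(16πσd²): d = √[L(1−A)/(16πσT_eq⁴)].
d = √[1.53×10²⁷ × 0.89 / (16π × 5.67×10⁻⁸ × (232)⁴)] = 4.06×10¹¹ m = 2.72 AU.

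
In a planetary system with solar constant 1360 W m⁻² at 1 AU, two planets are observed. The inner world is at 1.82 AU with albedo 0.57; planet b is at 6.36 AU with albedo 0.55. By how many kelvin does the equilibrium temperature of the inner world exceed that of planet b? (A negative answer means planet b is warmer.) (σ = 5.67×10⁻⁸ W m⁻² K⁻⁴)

T_eq = [S₀(1−A)/(4σd²)]^(1/4), so T ∝ (1−A)^(1/4) / √d.
T₁ = [1360×0.43/(4×5.67×10⁻⁸×1.82²)]^(1/4) = 167.03 K.
T₂ = [1360×0.45/(4×5.67×10⁻⁸×6.36²)]^(1/4) = 90.38 K.

ΔT ≈ 76.7 K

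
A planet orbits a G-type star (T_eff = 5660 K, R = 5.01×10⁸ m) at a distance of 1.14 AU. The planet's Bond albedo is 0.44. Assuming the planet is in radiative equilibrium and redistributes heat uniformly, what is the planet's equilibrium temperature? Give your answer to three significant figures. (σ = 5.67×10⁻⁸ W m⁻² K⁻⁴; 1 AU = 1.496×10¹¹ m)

T_eq ≈ 188 K

d = 1.14 AU = 1.71×10¹¹ m.
L = 4πR_⋆²σT_⋆⁴ = 4π(5.01×10⁸)² × 5.67×10⁻⁸ × (5660)⁴ = 1.84×10²⁶ W.
S = L/(4πd²) = 502 W m⁻².
Energy balance: absorbed = emitted ⇒ πR²·S(1−A) = 4πR²·σT_eq⁴, so T_eq⁴ = S(1−A)/(4σ).
T_eq = [502 × 0.56 / (4 × 5.67×10⁻⁸)]^(1/4) = (1.24×10⁹)^(1/4) = 188 K.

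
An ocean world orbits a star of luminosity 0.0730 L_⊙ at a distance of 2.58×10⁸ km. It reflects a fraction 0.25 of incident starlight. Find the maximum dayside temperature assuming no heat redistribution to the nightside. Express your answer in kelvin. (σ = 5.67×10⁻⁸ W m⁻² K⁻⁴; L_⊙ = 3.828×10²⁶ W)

d = 2.58×10⁸ km = 2.58×10¹¹ m.
L = 0.0730 × 3.828×10²⁶ = 2.79×10²⁵ W.
Flux: S = L/(4πd²) = 2.79×10²⁵/(4π×(2.58×10¹¹)²) = 33.4 W m⁻².
With no redistribution each surface element balances locally: S(1−A) = σT⁴.
T = [33.4 × 0.75 / 5.67×10⁻⁸]^(1/4) = (4.42×10⁸)^(1/4) = 145 K.

T_ss ≈ 145 K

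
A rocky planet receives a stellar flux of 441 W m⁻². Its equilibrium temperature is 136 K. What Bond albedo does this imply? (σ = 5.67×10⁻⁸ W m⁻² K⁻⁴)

From T_eq⁴ = S(1−A)/(4σ): 1−A = 4σT_eq⁴/S.
1−A = 4 × 5.67×10⁻⁸ × (136)⁴ / 441 = 0.176.

A ≈ 0.82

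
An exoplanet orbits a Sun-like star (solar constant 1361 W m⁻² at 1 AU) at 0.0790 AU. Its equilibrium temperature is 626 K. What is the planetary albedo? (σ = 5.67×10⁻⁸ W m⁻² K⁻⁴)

A ≈ 0.84

Flux at 0.0790 AU: S = 1361/0.0790² = 2.18×10⁵ W m⁻².
From T_eq⁴ = S(1−A)/(4σ): 1−A = 4σT_eq⁴/S.
1−A = 4 × 5.67×10⁻⁸ × (626)⁴ / 2.18×10⁵ = 0.160.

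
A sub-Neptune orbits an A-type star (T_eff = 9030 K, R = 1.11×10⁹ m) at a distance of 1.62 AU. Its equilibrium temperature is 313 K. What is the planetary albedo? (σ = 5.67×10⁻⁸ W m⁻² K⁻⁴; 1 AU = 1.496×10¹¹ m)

A ≈ 0.72

d = 1.62 AU = 2.42×10¹¹ m.
L = 4πR_⋆²σT_⋆⁴ = 4π(1.11×10⁹)² × 5.67×10⁻⁸ × (9030)⁴ = 5.84×10²⁷ W.
S = L/(4πd²) = 7910 W m⁻².
From T_eq⁴ = S(1−A)/(4σ): 1−A = 4σT_eq⁴/S.
1−A = 4 × 5.67×10⁻⁸ × (313)⁴ / 7910 = 0.275.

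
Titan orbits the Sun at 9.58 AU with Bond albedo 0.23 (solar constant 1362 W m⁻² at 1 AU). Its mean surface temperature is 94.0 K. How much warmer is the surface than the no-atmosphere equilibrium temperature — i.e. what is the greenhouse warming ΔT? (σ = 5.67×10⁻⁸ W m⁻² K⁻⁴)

S = 1362/9.58² = 14.84 W m⁻².
T_eq = [S(1−A)/(4σ)]^(1/4) = [14.84×0.77/(4×5.67×10⁻⁸)]^(1/4) = 84.3 K.
ΔT = T_surf − T_eq = 94 − 84.3.

ΔT ≈ 9.7 K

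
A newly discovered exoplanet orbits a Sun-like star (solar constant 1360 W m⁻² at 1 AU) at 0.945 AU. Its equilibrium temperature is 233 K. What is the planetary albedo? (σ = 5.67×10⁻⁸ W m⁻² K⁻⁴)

Flux at 0.945 AU: S = 1360/0.945² = 1520 W m⁻².
From T_eq⁴ = S(1−A)/(4σ): 1−A = 4σT_eq⁴/S.
1−A = 4 × 5.67×10⁻⁸ × (233)⁴ / 1520 = 0.439.

A ≈ 0.56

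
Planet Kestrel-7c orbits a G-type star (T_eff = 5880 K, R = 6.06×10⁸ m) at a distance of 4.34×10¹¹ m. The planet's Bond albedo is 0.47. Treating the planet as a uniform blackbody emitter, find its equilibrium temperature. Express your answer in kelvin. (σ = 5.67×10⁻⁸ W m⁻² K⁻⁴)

T_eq ≈ 133 K

L = 4πR_⋆²σT_⋆⁴ = 4π(6.06×10⁸)² × 5.67×10⁻⁸ × (5880)⁴ = 3.13×10²⁶ W.
S = L/(4πd²) = 132 W m⁻².
Energy balance: absorbed = emitted ⇒ πR²·S(1−A) = 4πR²·σT_eq⁴, so T_eq⁴ = S(1−A)/(4σ).
T_eq = [132 × 0.53 / (4 × 5.67×10⁻⁸)]^(1/4) = (3.09×10⁸)^(1/4) = 133 K.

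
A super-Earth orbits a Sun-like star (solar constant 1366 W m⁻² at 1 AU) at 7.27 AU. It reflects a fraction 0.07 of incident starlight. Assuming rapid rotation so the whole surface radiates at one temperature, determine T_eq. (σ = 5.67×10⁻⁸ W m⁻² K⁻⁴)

T_eq ≈ 101 K

Flux at 7.27 AU: S = 1366/7.27² = 25.8 W m⁻².
Energy balance: absorbed = emitted ⇒ πR²·S(1−A) = 4πR²·σT_eq⁴, so T_eq⁴ = S(1−A)/(4σ).
T_eq = [25.8 × 0.93 / (4 × 5.67×10⁻⁸)]^(1/4) = (1.06×10⁸)^(1/4) = 101 K.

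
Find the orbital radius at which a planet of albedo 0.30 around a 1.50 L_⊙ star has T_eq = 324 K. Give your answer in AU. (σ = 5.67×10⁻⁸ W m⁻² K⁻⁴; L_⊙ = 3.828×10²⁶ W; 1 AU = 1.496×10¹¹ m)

L = 1.50 × 3.828×10²⁶ = 5.74×10²⁶ W.
From T_eq⁴ = L(1−A)/(16πσd²): d = √[L(1−A)/(16πσT_eq⁴)].
d = √[5.74×10²⁶ × 0.70 / (16π × 5.67×10⁻⁸ × (324)⁴)] = 1.13×10¹¹ m = 0.756 AU.

d ≈ 0.756 AU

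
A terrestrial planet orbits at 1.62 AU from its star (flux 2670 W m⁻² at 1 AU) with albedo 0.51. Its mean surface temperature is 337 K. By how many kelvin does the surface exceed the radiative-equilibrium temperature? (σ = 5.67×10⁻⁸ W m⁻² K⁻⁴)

ΔT ≈ 120.5 K

S = 2670/1.62² = 1017 W m⁻².
T_eq = [S(1−A)/(4σ)]^(1/4) = [1017×0.49/(4×5.67×10⁻⁸)]^(1/4) = 216.5 K.
ΔT = T_surf − T_eq = 337 − 216.5.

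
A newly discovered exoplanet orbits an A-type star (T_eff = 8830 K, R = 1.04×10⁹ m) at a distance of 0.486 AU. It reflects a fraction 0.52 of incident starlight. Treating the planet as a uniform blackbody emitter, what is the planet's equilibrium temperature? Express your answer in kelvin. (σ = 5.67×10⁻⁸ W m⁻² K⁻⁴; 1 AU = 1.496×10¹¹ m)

d = 0.486 AU = 7.27×10¹⁰ m.
L = 4πR_⋆²σT_⋆⁴ = 4π(1.04×10⁹)² × 5.67×10⁻⁸ × (8830)⁴ = 4.68×10²⁷ W.
S = L/(4πd²) = 7.05×10⁴ W m⁻².
Energy balance: absorbed = emitted ⇒ πR²·S(1−A) = 4πR²·σT_eq⁴, so T_eq⁴ = S(1−A)/(4σ).
T_eq = [7.05×10⁴ × 0.48 / (4 × 5.67×10⁻⁸)]^(1/4) = (1.49×10¹¹)^(1/4) = 622 K.

T_eq ≈ 622 K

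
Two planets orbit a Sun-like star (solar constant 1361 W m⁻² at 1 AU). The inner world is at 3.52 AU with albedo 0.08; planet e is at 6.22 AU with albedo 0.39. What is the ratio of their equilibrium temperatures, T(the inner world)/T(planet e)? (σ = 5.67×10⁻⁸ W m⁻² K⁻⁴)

T_eq = [S₀(1−A)/(4σd²)]^(1/4), so T ∝ (1−A)^(1/4) / √d.
T₁ = [1361×0.92/(4×5.67×10⁻⁸×3.52²)]^(1/4) = 145.29 K.
T₂ = [1361×0.61/(4×5.67×10⁻⁸×6.22²)]^(1/4) = 98.63 K.

T₁/T₂ ≈ 1.473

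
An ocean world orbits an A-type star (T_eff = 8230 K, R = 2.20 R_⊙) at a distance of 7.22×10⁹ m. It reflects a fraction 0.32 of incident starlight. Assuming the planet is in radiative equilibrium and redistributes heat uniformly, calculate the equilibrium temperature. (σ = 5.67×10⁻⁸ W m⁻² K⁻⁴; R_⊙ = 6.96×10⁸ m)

R_⋆ = 2.20 × 6.96×10⁸ = 1.53×10⁹ m.
L = 4πR_⋆²σT_⋆⁴ = 4π(1.53×10⁹)² × 5.67×10⁻⁸ × (8230)⁴ = 7.66×10²⁷ W.
S = L/(4πd²) = 1.17×10⁷ W m⁻².
Energy balance: absorbed = emitted ⇒ πR²·S(1−A) = 4πR²·σT_eq⁴, so T_eq⁴ = S(1−A)/(4σ).
T_eq = [1.17×10⁷ × 0.68 / (4 × 5.67×10⁻⁸)]^(1/4) = (3.51×10¹³)^(1/4) = 2430 K.

T_eq ≈ 2430 K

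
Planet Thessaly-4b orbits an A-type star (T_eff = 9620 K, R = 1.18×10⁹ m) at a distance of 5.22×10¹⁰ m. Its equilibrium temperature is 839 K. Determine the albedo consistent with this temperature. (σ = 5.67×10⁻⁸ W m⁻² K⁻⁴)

A ≈ 0.55

L = 4πR_⋆²σT_⋆⁴ = 4π(1.18×10⁹)² × 5.67×10⁻⁸ × (9620)⁴ = 8.50×10²⁷ W.
S = L/(4πd²) = 2.48×10⁵ W m⁻².
From T_eq⁴ = S(1−A)/(4σ): 1−A = 4σT_eq⁴/S.
1−A = 4 × 5.67×10⁻⁸ × (839)⁴ / 2.48×10⁵ = 0.453.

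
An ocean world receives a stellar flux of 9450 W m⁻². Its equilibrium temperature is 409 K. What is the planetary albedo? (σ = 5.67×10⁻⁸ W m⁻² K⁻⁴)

From T_eq⁴ = S(1−A)/(4σ): 1−A = 4σT_eq⁴/S.
1−A = 4 × 5.67×10⁻⁸ × (409)⁴ / 9450 = 0.672.

A ≈ 0.33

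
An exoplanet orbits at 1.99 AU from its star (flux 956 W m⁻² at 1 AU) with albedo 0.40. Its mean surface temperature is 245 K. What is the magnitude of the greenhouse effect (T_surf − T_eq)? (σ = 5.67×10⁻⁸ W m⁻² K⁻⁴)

S = 956/1.99² = 241.4 W m⁻².
T_eq = [S(1−A)/(4σ)]^(1/4) = [241.4×0.60/(4×5.67×10⁻⁸)]^(1/4) = 159.0 K.
ΔT = T_surf − T_eq = 245 − 159.0.

ΔT ≈ 86.0 K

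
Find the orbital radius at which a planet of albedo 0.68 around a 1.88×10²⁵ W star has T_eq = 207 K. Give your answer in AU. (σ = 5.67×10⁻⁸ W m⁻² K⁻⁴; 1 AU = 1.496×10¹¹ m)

From T_eq⁴ = L(1−A)/(16πσd²): d = √[L(1−A)/(16πσT_eq⁴)].
d = √[1.88×10²⁵ × 0.32 / (16π × 5.67×10⁻⁸ × (207)⁴)] = 3.39×10¹⁰ m = 0.227 AU.

d ≈ 0.227 AU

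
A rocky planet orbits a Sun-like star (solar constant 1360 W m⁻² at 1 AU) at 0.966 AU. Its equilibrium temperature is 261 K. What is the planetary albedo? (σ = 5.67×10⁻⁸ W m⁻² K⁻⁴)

A ≈ 0.28

Flux at 0.966 AU: S = 1360/0.966² = 1460 W m⁻².
From T_eq⁴ = S(1−A)/(4σ): 1−A = 4σT_eq⁴/S.
1−A = 4 × 5.67×10⁻⁸ × (261)⁴ / 1460 = 0.722.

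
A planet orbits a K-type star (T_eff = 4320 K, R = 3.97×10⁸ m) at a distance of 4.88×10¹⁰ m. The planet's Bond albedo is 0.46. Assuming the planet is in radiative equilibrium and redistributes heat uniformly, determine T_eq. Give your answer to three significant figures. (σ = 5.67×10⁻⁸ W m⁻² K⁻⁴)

T_eq ≈ 236 K

L = 4πR_⋆²σT_⋆⁴ = 4π(3.97×10⁸)² × 5.67×10⁻⁸ × (4320)⁴ = 3.91×10²⁵ W.
S = L/(4πd²) = 1310 W m⁻².
Energy balance: absorbed = emitted ⇒ πR²·S(1−A) = 4πR²·σT_eq⁴, so T_eq⁴ = S(1−A)/(4σ).
T_eq = [1310 × 0.54 / (4 × 5.67×10⁻⁸)]^(1/4) = (3.11×10⁹)^(1/4) = 236 K.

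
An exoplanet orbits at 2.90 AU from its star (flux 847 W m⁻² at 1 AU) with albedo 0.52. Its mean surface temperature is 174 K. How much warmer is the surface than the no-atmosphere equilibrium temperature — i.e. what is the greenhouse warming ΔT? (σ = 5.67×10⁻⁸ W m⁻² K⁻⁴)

S = 847/2.90² = 100.7 W m⁻².
T_eq = [S(1−A)/(4σ)]^(1/4) = [100.7×0.48/(4×5.67×10⁻⁸)]^(1/4) = 120.8 K.
ΔT = T_surf − T_eq = 174 − 120.8.

ΔT ≈ 53.2 K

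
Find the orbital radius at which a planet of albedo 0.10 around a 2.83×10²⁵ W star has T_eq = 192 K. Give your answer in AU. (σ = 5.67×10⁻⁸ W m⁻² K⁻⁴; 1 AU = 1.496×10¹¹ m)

d ≈ 0.542 AU

From T_eq⁴ = L(1−A)/(16πσd²): d = √[L(1−A)/(16πσT_eq⁴)].
d = √[2.83×10²⁵ × 0.90 / (16π × 5.67×10⁻⁸ × (192)⁴)] = 8.11×10¹⁰ m = 0.542 AU.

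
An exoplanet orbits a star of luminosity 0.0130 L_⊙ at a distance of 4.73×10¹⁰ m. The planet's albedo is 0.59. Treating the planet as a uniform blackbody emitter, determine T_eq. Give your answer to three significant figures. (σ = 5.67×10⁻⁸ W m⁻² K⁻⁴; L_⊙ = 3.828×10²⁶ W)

L = 0.0130 × 3.828×10²⁶ = 4.98×10²⁴ W.
Flux: S = L/(4πd²) = 4.98×10²⁴/(4π×(4.73×10¹⁰)²) = 177 W m⁻².
Energy balance: absorbed = emitted ⇒ πR²·S(1−A) = 4πR²·σT_eq⁴, so T_eq⁴ = S(1−A)/(4σ).
T_eq = [177 × 0.41 / (4 × 5.67×10⁻⁸)]^(1/4) = (3.20×10⁸)^(1/4) = 134 K.

T_eq ≈ 134 K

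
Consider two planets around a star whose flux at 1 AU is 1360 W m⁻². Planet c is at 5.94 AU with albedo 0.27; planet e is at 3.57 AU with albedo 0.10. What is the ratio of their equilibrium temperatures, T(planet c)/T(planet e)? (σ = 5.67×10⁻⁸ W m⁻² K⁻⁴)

T₁/T₂ ≈ 0.736

T_eq = [S₀(1−A)/(4σd²)]^(1/4), so T ∝ (1−A)^(1/4) / √d.
T₁ = [1360×0.73/(4×5.67×10⁻⁸×5.94²)]^(1/4) = 105.54 K.
T₂ = [1360×0.90/(4×5.67×10⁻⁸×3.57²)]^(1/4) = 143.45 K.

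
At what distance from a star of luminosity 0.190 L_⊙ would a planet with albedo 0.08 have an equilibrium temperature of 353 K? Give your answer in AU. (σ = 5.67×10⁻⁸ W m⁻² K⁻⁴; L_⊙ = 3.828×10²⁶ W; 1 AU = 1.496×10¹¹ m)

d ≈ 0.260 AU

L = 0.190 × 3.828×10²⁶ = 7.27×10²⁵ W.
From T_eq⁴ = L(1−A)/(16πσd²): d = √[L(1−A)/(16πσT_eq⁴)].
d = √[7.27×10²⁵ × 0.92 / (16π × 5.67×10⁻⁸ × (353)⁴)] = 3.89×10¹⁰ m = 0.260 AU.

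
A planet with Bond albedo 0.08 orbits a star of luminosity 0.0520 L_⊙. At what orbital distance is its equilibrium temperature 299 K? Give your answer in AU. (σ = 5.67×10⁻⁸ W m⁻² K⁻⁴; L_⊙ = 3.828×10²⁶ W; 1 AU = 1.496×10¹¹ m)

L = 0.0520 × 3.828×10²⁶ = 1.99×10²⁵ W.
From T_eq⁴ = L(1−A)/(16πσd²): d = √[L(1−A)/(16πσT_eq⁴)].
d = √[1.99×10²⁵ × 0.92 / (16π × 5.67×10⁻⁸ × (299)⁴)] = 2.84×10¹⁰ m = 0.190 AU.

d ≈ 0.190 AU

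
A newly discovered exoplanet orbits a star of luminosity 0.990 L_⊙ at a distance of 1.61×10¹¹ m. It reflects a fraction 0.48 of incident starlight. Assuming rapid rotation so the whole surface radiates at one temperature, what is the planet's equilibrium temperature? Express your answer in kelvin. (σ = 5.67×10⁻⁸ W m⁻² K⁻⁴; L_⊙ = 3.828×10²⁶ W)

T_eq ≈ 227 K

L = 0.990 × 3.828×10²⁶ = 3.79×10²⁶ W.
Flux: S = L/(4πd²) = 3.79×10²⁶/(4π×(1.61×10¹¹)²) = 1160 W m⁻².
Energy balance: absorbed = emitted ⇒ πR²·S(1−A) = 4πR²·σT_eq⁴, so T_eq⁴ = S(1−A)/(4σ).
T_eq = [1160 × 0.52 / (4 × 5.67×10⁻⁸)]^(1/4) = (2.67×10⁹)^(1/4) = 227 K.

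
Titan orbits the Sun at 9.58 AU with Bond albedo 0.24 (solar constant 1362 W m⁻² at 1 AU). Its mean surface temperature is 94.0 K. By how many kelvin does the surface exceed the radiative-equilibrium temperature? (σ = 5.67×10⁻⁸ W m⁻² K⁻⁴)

ΔT ≈ 10.0 K

S = 1362/9.58² = 14.84 W m⁻².
T_eq = [S(1−A)/(4σ)]^(1/4) = [14.84×0.76/(4×5.67×10⁻⁸)]^(1/4) = 84.0 K.
ΔT = T_surf − T_eq = 94 − 84.0.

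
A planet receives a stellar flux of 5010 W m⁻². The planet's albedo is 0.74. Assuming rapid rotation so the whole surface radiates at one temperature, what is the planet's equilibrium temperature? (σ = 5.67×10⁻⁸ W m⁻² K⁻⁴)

T_eq ≈ 275 K

Energy balance: absorbed = emitted ⇒ πR²·S(1−A) = 4πR²·σT_eq⁴, so T_eq⁴ = S(1−A)/(4σ).
T_eq = [5010 × 0.26 / (4 × 5.67×10⁻⁸)]^(1/4) = (5.74×10⁹)^(1/4) = 275 K.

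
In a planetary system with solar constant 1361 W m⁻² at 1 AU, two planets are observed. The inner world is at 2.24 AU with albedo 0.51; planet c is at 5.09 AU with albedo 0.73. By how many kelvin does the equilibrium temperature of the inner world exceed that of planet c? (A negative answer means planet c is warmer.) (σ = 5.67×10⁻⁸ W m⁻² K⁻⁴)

ΔT ≈ 66.7 K

T_eq = [S₀(1−A)/(4σd²)]^(1/4), so T ∝ (1−A)^(1/4) / √d.
T₁ = [1361×0.49/(4×5.67×10⁻⁸×2.24²)]^(1/4) = 155.59 K.
T₂ = [1361×0.27/(4×5.67×10⁻⁸×5.09²)]^(1/4) = 88.93 K.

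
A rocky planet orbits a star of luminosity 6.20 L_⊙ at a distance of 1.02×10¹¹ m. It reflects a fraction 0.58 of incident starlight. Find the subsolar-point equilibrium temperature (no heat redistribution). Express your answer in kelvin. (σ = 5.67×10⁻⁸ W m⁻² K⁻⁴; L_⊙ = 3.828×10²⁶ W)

T_ss ≈ 606 K

L = 6.20 × 3.828×10²⁶ = 2.37×10²⁷ W.
Flux: S = L/(4πd²) = 2.37×10²⁷/(4π×(1.02×10¹¹)²) = 1.82×10⁴ W m⁻².
At the subsolar point the surface absorbs S(1−A) and emits σT⁴ per unit area — no factor of 4, since only the local patch is in balance.
T = [1.82×10⁴ × 0.42 / 5.67×10⁻⁸]^(1/4) = (1.34×10¹¹)^(1/4) = 606 K.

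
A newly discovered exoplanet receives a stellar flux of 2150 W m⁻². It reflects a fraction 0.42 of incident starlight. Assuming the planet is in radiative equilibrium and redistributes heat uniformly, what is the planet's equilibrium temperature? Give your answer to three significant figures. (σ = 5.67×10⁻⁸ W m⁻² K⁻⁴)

Energy balance: absorbed = emitted ⇒ πR²·S(1−A) = 4πR²·σT_eq⁴, so T_eq⁴ = S(1−A)/(4σ).
T_eq = [2150 × 0.58 / (4 × 5.67×10⁻⁸)]^(1/4) = (5.50×10⁹)^(1/4) = 272 K.

T_eq ≈ 272 K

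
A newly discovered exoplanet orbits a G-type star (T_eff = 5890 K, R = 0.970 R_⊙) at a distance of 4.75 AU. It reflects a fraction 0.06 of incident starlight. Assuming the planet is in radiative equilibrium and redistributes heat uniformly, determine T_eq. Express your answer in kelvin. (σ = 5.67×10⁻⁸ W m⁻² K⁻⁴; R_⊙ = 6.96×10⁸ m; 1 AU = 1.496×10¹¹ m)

T_eq ≈ 126 K

R_⋆ = 0.970 × 6.96×10⁸ = 6.75×10⁸ m.
d = 4.75 AU = 7.11×10¹¹ m.
L = 4πR_⋆²σT_⋆⁴ = 4π(6.75×10⁸)² × 5.67×10⁻⁸ × (5890)⁴ = 3.91×10²⁶ W.
S = L/(4πd²) = 61.6 W m⁻².
Energy balance: absorbed = emitted ⇒ πR²·S(1−A) = 4πR²·σT_eq⁴, so T_eq⁴ = S(1−A)/(4σ).
T_eq = [61.6 × 0.94 / (4 × 5.67×10⁻⁸)]^(1/4) = (2.55×10⁸)^(1/4) = 126 K.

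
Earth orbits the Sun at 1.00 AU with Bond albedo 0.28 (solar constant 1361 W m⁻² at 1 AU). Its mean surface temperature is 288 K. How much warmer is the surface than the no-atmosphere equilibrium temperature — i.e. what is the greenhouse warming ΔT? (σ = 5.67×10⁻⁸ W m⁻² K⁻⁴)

S = 1361/1.00² = 1361 W m⁻².
T_eq = [S(1−A)/(4σ)]^(1/4) = [1361×0.72/(4×5.67×10⁻⁸)]^(1/4) = 256.4 K.
ΔT = T_surf − T_eq = 288 − 256.4.

ΔT ≈ 31.6 K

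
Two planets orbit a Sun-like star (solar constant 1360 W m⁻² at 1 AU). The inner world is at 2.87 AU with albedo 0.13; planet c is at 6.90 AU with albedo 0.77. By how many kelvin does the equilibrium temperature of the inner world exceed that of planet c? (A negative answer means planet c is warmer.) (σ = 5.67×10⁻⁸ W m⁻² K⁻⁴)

ΔT ≈ 85.3 K

T_eq = [S₀(1−A)/(4σd²)]^(1/4), so T ∝ (1−A)^(1/4) / √d.
T₁ = [1360×0.87/(4×5.67×10⁻⁸×2.87²)]^(1/4) = 158.64 K.
T₂ = [1360×0.23/(4×5.67×10⁻⁸×6.90²)]^(1/4) = 73.36 K.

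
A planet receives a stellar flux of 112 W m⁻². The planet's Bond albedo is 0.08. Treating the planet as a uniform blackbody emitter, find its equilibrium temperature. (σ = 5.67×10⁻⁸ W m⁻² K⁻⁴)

Energy balance: absorbed = emitted ⇒ πR²·S(1−A) = 4πR²·σT_eq⁴, so T_eq⁴ = S(1−A)/(4σ).
T_eq = [112 × 0.92 / (4 × 5.67×10⁻⁸)]^(1/4) = (4.54×10⁸)^(1/4) = 146 K.

T_eq ≈ 146 K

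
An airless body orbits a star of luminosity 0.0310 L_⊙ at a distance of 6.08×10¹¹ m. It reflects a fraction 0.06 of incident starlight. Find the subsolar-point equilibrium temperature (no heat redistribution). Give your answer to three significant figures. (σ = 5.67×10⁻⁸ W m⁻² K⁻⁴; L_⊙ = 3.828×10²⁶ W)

T_ss ≈ 80.7 K

L = 0.0310 × 3.828×10²⁶ = 1.19×10²⁵ W.
Flux: S = L/(4πd²) = 1.19×10²⁵/(4π×(6.08×10¹¹)²) = 2.55 W m⁻².
At the subsolar point the surface absorbs S(1−A) and emits σT⁴ per unit area — no factor of 4, since only the local patch is in balance.
T = [2.55 × 0.94 / 5.67×10⁻⁸]^(1/4) = (4.24×10⁷)^(1/4) = 80.7 K.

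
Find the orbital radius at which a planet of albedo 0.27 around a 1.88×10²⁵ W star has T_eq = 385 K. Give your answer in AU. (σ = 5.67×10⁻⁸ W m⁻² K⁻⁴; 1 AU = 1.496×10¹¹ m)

d ≈ 0.0990 AU

From T_eq⁴ = L(1−A)/(16πσd²): d = √[L(1−A)/(16πσT_eq⁴)].
d = √[1.88×10²⁵ × 0.73 / (16π × 5.67×10⁻⁸ × (385)⁴)] = 1.48×10¹⁰ m = 0.0990 AU.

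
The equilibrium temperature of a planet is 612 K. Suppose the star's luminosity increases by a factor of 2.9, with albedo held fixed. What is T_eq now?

T_eq ≈ 799 K

T_eq ∝ L^(1/4) · d^(−1/2).
T′ = 612 × 2.9^(1/4) = 799 K.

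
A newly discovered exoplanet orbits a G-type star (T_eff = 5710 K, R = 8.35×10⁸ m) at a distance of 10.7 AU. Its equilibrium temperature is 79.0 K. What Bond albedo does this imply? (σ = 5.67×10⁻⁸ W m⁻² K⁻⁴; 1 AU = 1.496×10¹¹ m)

d = 10.7 AU = 1.60×10¹² m.
L = 4πR_⋆²σT_⋆⁴ = 4π(8.35×10⁸)² × 5.67×10⁻⁸ × (5710)⁴ = 5.28×10²⁶ W.
S = L/(4πd²) = 16.4 W m⁻².
From T_eq⁴ = S(1−A)/(4σ): 1−A = 4σT_eq⁴/S.
1−A = 4 × 5.67×10⁻⁸ × (79.0)⁴ / 16.4 = 0.539.

A ≈ 0.46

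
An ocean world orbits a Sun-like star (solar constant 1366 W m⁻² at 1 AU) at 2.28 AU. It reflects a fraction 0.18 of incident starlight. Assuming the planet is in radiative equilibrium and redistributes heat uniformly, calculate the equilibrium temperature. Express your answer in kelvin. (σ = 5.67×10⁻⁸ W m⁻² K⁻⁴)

T_eq ≈ 176 K

Flux at 2.28 AU: S = 1366/2.28² = 263 W m⁻².
Energy balance: absorbed = emitted ⇒ πR²·S(1−A) = 4πR²·σT_eq⁴, so T_eq⁴ = S(1−A)/(4σ).
T_eq = [263 × 0.82 / (4 × 5.67×10⁻⁸)]^(1/4) = (9.50×10⁸)^(1/4) = 176 K.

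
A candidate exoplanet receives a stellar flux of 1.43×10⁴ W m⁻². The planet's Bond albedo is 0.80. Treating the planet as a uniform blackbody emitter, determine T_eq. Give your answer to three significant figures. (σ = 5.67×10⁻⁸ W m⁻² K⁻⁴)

Energy balance: absorbed = emitted ⇒ πR²·S(1−A) = 4πR²·σT_eq⁴, so T_eq⁴ = S(1−A)/(4σ).
T_eq = [1.43×10⁴ × 0.20 / (4 × 5.67×10⁻⁸)]^(1/4) = (1.26×10¹⁰)^(1/4) = 335 K.

T_eq ≈ 335 K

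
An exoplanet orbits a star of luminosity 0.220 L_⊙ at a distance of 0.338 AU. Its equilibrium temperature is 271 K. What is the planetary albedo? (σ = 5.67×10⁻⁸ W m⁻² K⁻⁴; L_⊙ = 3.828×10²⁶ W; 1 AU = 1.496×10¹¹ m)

d = 0.338 AU = 5.06×10¹⁰ m.
L = 0.220 × 3.828×10²⁶ = 8.42×10²⁵ W.
Flux: S = L/(4πd²) = 8.42×10²⁵/(4π×(5.06×10¹⁰)²) = 2620 W m⁻².
From T_eq⁴ = S(1−A)/(4σ): 1−A = 4σT_eq⁴/S.
1−A = 4 × 5.67×10⁻⁸ × (271)⁴ / 2620 = 0.467.

A ≈ 0.53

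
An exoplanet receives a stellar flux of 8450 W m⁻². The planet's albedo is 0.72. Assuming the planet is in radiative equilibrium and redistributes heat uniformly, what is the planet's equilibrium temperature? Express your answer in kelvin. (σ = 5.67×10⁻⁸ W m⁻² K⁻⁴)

T_eq ≈ 320 K

Energy balance: absorbed = emitted ⇒ πR²·S(1−A) = 4πR²·σT_eq⁴, so T_eq⁴ = S(1−A)/(4σ).
T_eq = [8450 × 0.28 / (4 × 5.67×10⁻⁸)]^(1/4) = (1.04×10¹⁰)^(1/4) = 320 K.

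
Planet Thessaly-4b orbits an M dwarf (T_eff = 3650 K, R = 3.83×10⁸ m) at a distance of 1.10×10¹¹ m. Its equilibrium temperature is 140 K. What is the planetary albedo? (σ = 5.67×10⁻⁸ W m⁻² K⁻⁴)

L = 4πR_⋆²σT_⋆⁴ = 4π(3.83×10⁸)² × 5.67×10⁻⁸ × (3650)⁴ = 1.86×10²⁵ W.
S = L/(4πd²) = 122 W m⁻².
From T_eq⁴ = S(1−A)/(4σ): 1−A = 4σT_eq⁴/S.
1−A = 4 × 5.67×10⁻⁸ × (140)⁴ / 122 = 0.714.

A ≈ 0.29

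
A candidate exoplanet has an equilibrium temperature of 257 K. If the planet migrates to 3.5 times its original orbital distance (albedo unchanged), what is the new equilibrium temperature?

T_eq ∝ L^(1/4) · d^(−1/2).
T′ = 257 / 3.5^(1/2) = 137 K.

T_eq ≈ 137 K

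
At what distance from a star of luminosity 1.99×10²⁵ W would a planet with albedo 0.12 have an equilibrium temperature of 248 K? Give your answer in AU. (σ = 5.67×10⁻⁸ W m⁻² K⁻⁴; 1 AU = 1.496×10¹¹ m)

From T_eq⁴ = L(1−A)/(16πσd²): d = √[L(1−A)/(16πσT_eq⁴)].
d = √[1.99×10²⁵ × 0.88 / (16π × 5.67×10⁻⁸ × (248)⁴)] = 4.03×10¹⁰ m = 0.269 AU.

d ≈ 0.269 AU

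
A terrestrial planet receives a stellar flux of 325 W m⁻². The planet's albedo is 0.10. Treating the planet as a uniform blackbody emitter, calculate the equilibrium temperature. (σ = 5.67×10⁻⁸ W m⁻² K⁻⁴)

T_eq ≈ 190 K

Energy balance: absorbed = emitted ⇒ πR²·S(1−A) = 4πR²·σT_eq⁴, so T_eq⁴ = S(1−A)/(4σ).
T_eq = [325 × 0.90 / (4 × 5.67×10⁻⁸)]^(1/4) = (1.29×10⁹)^(1/4) = 190 K.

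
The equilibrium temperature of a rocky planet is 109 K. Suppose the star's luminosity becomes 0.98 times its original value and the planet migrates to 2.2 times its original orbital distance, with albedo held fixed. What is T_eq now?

T_eq ∝ L^(1/4) · d^(−1/2).
T′ = 109 × 0.98^(1/4) / 2.2^(1/2) = 73.1 K.

T_eq ≈ 73.1 K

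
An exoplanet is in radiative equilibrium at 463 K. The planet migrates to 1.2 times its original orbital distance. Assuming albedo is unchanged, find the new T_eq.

T_eq ≈ 423 K

T_eq ∝ L^(1/4) · d^(−1/2).
T′ = 463 / 1.2^(1/2) = 423 K.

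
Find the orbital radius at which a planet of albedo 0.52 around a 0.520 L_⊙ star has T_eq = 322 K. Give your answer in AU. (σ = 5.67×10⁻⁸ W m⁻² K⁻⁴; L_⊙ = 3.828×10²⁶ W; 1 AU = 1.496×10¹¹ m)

L = 0.520 × 3.828×10²⁶ = 1.99×10²⁶ W.
From T_eq⁴ = L(1−A)/(16πσd²): d = √[L(1−A)/(16πσT_eq⁴)].
d = √[1.99×10²⁶ × 0.48 / (16π × 5.67×10⁻⁸ × (322)⁴)] = 5.58×10¹⁰ m = 0.373 AU.

d ≈ 0.373 AU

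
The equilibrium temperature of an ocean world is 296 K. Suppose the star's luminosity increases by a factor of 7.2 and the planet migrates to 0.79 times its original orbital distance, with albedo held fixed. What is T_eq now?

T_eq ≈ 546 K

T_eq ∝ L^(1/4) · d^(−1/2).
T′ = 296 × 7.2^(1/4) / 0.79^(1/2) = 546 K.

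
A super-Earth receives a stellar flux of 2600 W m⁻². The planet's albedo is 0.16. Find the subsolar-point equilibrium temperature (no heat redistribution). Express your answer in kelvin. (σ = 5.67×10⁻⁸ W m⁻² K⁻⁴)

T_ss ≈ 443 K

At the subsolar point the surface absorbs S(1−A) and emits σT⁴ per unit area — no factor of 4, since only the local patch is in balance.
T = [2600 × 0.84 / 5.67×10⁻⁸]^(1/4) = (3.85×10¹⁰)^(1/4) = 443 K.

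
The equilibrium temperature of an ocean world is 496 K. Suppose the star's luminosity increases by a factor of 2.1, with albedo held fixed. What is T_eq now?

T_eq ≈ 597 K

T_eq ∝ L^(1/4) · d^(−1/2).
T′ = 496 × 2.1^(1/4) = 597 K.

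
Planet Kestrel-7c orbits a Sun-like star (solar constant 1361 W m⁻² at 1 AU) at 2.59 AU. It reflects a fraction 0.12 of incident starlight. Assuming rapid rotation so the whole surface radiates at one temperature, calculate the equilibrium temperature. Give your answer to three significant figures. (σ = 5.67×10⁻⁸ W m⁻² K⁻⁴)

T_eq ≈ 168 K

Flux at 2.59 AU: S = 1361/2.59² = 203 W m⁻².
Energy balance: absorbed = emitted ⇒ πR²·S(1−A) = 4πR²·σT_eq⁴, so T_eq⁴ = S(1−A)/(4σ).
T_eq = [203 × 0.88 / (4 × 5.67×10⁻⁸)]^(1/4) = (7.87×10⁸)^(1/4) = 168 K.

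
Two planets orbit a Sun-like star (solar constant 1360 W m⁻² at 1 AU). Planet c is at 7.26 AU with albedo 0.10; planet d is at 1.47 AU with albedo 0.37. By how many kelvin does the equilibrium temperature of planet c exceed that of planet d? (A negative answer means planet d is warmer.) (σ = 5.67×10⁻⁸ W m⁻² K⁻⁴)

ΔT ≈ -103.9 K

T_eq = [S₀(1−A)/(4σd²)]^(1/4), so T ∝ (1−A)^(1/4) / √d.
T₁ = [1360×0.90/(4×5.67×10⁻⁸×7.26²)]^(1/4) = 100.59 K.
T₂ = [1360×0.63/(4×5.67×10⁻⁸×1.47²)]^(1/4) = 204.48 K.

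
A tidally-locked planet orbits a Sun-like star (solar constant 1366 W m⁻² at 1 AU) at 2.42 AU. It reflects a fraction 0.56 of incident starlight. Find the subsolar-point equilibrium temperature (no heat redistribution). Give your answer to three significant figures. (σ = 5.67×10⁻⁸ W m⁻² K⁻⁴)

Flux at 2.42 AU: S = 1366/2.42² = 233 W m⁻².
At the subsolar point the surface absorbs S(1−A) and emits σT⁴ per unit area — no factor of 4, since only the local patch is in balance.
T = [233 × 0.44 / 5.67×10⁻⁸]^(1/4) = (1.81×10⁹)^(1/4) = 206 K.

T_ss ≈ 206 K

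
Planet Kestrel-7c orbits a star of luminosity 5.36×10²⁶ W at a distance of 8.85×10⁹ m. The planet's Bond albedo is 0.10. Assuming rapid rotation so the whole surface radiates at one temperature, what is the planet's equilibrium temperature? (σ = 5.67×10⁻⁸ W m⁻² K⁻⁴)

Flux: S = L/(4πd²) = 5.36×10²⁶/(4π×(8.85×10⁹)²) = 5.45×10⁵ W m⁻².
Energy balance: absorbed = emitted ⇒ πR²·S(1−A) = 4πR²·σT_eq⁴, so T_eq⁴ = S(1−A)/(4σ).
T_eq = [5.45×10⁵ × 0.90 / (4 × 5.67×10⁻⁸)]^(1/4) = (2.16×10¹²)^(1/4) = 1210 K.

T_eq ≈ 1210 K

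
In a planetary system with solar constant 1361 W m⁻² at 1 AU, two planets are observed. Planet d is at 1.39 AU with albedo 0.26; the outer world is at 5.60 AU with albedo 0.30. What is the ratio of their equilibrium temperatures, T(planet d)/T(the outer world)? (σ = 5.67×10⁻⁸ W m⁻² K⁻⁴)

T_eq = [S₀(1−A)/(4σd²)]^(1/4), so T ∝ (1−A)^(1/4) / √d.
T₁ = [1361×0.74/(4×5.67×10⁻⁸×1.39²)]^(1/4) = 218.95 K.
T₂ = [1361×0.70/(4×5.67×10⁻⁸×5.60²)]^(1/4) = 107.58 K.

T₁/T₂ ≈ 2.035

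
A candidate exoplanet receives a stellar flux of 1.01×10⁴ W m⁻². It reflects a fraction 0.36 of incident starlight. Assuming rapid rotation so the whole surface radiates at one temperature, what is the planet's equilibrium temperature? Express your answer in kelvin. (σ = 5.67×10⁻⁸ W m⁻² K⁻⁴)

T_eq ≈ 411 K

Energy balance: absorbed = emitted ⇒ πR²·S(1−A) = 4πR²·σT_eq⁴, so T_eq⁴ = S(1−A)/(4σ).
T_eq = [1.01×10⁴ × 0.64 / (4 × 5.67×10⁻⁸)]^(1/4) = (2.85×10¹⁰)^(1/4) = 411 K.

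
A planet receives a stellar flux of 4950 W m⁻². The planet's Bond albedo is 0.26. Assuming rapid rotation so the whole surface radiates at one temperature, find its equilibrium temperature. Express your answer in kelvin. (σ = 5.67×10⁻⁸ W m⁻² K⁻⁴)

Energy balance: absorbed = emitted ⇒ πR²·S(1−A) = 4πR²·σT_eq⁴, so T_eq⁴ = S(1−A)/(4σ).
T_eq = [4950 × 0.74 / (4 × 5.67×10⁻⁸)]^(1/4) = (1.62×10¹⁰)^(1/4) = 356 K.

T_eq ≈ 356 K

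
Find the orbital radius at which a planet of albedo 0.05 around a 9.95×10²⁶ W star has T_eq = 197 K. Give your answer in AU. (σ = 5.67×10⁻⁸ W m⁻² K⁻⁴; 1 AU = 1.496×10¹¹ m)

d ≈ 3.14 AU

From T_eq⁴ = L(1−A)/(16πσd²): d = √[L(1−A)/(16πσT_eq⁴)].
d = √[9.95×10²⁶ × 0.95 / (16π × 5.67×10⁻⁸ × (197)⁴)] = 4.69×10¹¹ m = 3.14 AU.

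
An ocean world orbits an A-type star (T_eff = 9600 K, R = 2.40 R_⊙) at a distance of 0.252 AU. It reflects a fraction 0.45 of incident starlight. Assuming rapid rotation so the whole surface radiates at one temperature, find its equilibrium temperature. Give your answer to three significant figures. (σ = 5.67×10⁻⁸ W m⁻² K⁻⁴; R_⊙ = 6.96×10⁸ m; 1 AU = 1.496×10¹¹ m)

T_eq ≈ 1230 K

R_⋆ = 2.40 × 6.96×10⁸ = 1.67×10⁹ m.
d = 0.252 AU = 3.77×10¹⁰ m.
L = 4πR_⋆²σT_⋆⁴ = 4π(1.67×10⁹)² × 5.67×10⁻⁸ × (9600)⁴ = 1.69×10²⁸ W.
S = L/(4πd²) = 9.45×10⁵ W m⁻².
Energy balance: absorbed = emitted ⇒ πR²·S(1−A) = 4πR²·σT_eq⁴, so T_eq⁴ = S(1−A)/(4σ).
T_eq = [9.45×10⁵ × 0.55 / (4 × 5.67×10⁻⁸)]^(1/4) = (2.29×10¹²)^(1/4) = 1230 K.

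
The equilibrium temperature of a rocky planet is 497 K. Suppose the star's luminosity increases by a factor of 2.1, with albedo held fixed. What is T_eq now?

T_eq ≈ 598 K

T_eq ∝ L^(1/4) · d^(−1/2).
T′ = 497 × 2.1^(1/4) = 598 K.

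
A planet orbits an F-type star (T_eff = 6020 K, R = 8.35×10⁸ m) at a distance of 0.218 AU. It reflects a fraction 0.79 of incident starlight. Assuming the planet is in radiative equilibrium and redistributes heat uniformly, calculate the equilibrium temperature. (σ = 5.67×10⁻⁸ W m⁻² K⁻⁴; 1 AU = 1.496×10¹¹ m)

T_eq ≈ 461 K

d = 0.218 AU = 3.26×10¹⁰ m.
L = 4πR_⋆²σT_⋆⁴ = 4π(8.35×10⁸)² × 5.67×10⁻⁸ × (6020)⁴ = 6.52×10²⁶ W.
S = L/(4πd²) = 4.88×10⁴ W m⁻².
Energy balance: absorbed = emitted ⇒ πR²·S(1−A) = 4πR²·σT_eq⁴, so T_eq⁴ = S(1−A)/(4σ).
T_eq = [4.88×10⁴ × 0.21 / (4 × 5.67×10⁻⁸)]^(1/4) = (4.52×10¹⁰)^(1/4) = 461 K.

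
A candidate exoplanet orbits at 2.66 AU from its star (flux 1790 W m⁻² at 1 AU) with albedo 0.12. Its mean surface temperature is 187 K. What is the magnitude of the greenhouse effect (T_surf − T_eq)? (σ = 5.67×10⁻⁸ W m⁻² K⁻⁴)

ΔT ≈ 10.0 K

S = 1790/2.66² = 253.0 W m⁻².
T_eq = [S(1−A)/(4σ)]^(1/4) = [253.0×0.88/(4×5.67×10⁻⁸)]^(1/4) = 177.0 K.
ΔT = T_surf − T_eq = 187 − 177.0.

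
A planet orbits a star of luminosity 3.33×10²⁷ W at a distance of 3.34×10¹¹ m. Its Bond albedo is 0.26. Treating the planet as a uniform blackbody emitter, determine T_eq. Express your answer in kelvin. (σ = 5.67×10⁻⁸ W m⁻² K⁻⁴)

Flux: S = L/(4πd²) = 3.33×10²⁷/(4π×(3.34×10¹¹)²) = 2380 W m⁻².
Energy balance: absorbed = emitted ⇒ πR²·S(1−A) = 4πR²·σT_eq⁴, so T_eq⁴ = S(1−A)/(4σ).
T_eq = [2380 × 0.74 / (4 × 5.67×10⁻⁸)]^(1/4) = (7.75×10⁹)^(1/4) = 297 K.

T_eq ≈ 297 K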